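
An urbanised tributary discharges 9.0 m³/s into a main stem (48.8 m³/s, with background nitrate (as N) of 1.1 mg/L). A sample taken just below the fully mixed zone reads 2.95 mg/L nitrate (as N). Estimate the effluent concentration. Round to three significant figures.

Mass balance: 48.80·1.100 + 9.000·Cₑ = 57.80·2.950
→ Cₑ = (57.80·2.950 − 48.80·1.100) / 9.000 = 12.98 mg/L.

13.0 mg/L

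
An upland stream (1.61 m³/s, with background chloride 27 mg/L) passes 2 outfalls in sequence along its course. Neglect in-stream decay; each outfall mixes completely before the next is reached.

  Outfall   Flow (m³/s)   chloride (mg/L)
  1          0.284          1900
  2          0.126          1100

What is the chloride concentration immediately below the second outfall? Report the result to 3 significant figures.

357 mg/L

Below outfall 1: Q → 1.894 m³/s, C = (1.610·27.00 + 0.2840·1900)/1.894 = 307.9 mg/L.
Below outfall 2: Q → 2.020 m³/s, C = (1.894·307.9 + 0.1260·1100)/2.020 = 357.3 mg/L.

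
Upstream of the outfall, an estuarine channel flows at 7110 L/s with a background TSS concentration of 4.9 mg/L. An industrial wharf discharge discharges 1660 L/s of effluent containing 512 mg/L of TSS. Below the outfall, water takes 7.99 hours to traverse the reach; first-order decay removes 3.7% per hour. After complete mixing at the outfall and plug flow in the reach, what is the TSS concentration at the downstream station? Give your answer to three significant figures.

74.6 mg/L

After mixing, C = (7110·4.900 + 1660·512.0) / 8770 = 884800/8770 = 100.9 mg/L.
3.7%/h lost → k = −ln(1 − 0.037) = 0.03770 h⁻¹.
Applying C = C₀e^(−kt): 100.9 × 0.7399 = 74.64 mg/L.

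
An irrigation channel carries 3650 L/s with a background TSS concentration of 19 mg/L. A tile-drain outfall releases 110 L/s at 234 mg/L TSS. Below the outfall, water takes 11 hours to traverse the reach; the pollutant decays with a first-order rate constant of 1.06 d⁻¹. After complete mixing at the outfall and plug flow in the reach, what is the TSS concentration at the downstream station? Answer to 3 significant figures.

15.6 mg/L

Mass balance: C = (3650·19.00 + 110.0·234.0) / 3760 = 95090/3760 = 25.29 mg/L.
First-order decay: C = 25.29·exp(−k·t) = 25.29·0.6152 = 15.56 mg/L.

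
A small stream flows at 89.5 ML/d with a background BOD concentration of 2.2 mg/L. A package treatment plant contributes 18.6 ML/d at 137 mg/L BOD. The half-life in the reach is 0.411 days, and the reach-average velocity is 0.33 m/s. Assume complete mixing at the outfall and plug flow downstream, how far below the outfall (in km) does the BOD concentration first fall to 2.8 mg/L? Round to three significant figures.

37.3 km

Mixed concentration C = ΣQC/ΣQ = (89.50·2.200 + 18.60·137.0) / 108.1 = 2745/108.1 = 25.39 mg/L.
Half-life 0.411 d → k = ln 2 / 0.411 = 1.686 d⁻¹.
Set 25.39·exp(−k·t) = 2.8 → t = ln(25.39/2.8)/k = 113000 s = 31.38 h.
Distance = v·t = 0.33·113000 = 37280 m = 37.28 km.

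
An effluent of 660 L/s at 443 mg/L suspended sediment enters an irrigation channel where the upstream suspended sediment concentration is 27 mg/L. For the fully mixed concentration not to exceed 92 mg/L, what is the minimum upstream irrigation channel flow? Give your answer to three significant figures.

Set C_mix = 92: (Q·27.00 + 660.0·443.0) / (Q + 660.0) = 92
→ Q = 660.0·(443.0 − 92)/(92 − 27.00) = 3564 L/s.

3560 L/s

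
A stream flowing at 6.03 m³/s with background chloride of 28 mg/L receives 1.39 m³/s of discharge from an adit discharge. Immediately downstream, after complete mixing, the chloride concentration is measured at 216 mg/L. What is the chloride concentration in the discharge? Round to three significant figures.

Mass balance: 6.030·28.00 + 1.390·Cₑ = 7.420·216.0
→ Cₑ = (7.420·216.0 − 6.030·28.00) / 1.390 = 1032 mg/L.

1030 mg/L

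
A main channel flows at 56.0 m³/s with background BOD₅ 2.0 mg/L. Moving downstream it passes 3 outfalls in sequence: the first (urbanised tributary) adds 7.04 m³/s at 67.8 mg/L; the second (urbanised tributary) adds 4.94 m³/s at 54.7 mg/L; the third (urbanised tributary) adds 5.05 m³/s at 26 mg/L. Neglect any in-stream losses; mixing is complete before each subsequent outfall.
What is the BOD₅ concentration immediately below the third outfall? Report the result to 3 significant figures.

13.6 mg/L

After outfall 1: Q = 56.00 + 7.040 = 63.04 m³/s; C = (56.00·2.000 + 7.040·67.80)/63.04 = 9.348 mg/L.
After outfall 2: Q = 63.04 + 4.940 = 67.98 m³/s; C = (63.04·9.348 + 4.940·54.70)/67.98 = 12.64 mg/L.
After outfall 3: Q = 67.98 + 5.050 = 73.03 m³/s; C = (67.98·12.64 + 5.050·26.00)/73.03 = 13.57 mg/L.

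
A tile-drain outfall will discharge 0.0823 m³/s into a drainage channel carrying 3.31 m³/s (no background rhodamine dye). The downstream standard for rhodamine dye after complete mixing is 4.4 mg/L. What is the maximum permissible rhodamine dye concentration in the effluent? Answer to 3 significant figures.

At the limit, (Qr·Cr + Qe·Cₑ)/(Qr + Qe) = 4.4:
Cₑ = (3.392·4.4 − 3.310·0) / 0.08230 = 181.4 mg/L.

181 mg/L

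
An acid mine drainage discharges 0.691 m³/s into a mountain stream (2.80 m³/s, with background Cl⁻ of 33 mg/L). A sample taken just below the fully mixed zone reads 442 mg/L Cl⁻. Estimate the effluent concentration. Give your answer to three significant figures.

2100 mg/L

Mass balance: 2.800·33.00 + 0.6910·Cₑ = 3.491·442.0
→ Cₑ = (3.491·442.0 − 2.800·33.00) / 0.6910 = 2099 mg/L.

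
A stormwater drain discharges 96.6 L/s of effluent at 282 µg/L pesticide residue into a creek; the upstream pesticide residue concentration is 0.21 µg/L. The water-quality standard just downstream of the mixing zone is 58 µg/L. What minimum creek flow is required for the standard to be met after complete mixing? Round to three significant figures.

374 L/s

Set C_mix = 58: (Q·0.2100 + 96.60·282.0) / (Q + 96.60) = 58
→ Q = 96.60·(282.0 − 58)/(58 − 0.2100) = 374.4 L/s.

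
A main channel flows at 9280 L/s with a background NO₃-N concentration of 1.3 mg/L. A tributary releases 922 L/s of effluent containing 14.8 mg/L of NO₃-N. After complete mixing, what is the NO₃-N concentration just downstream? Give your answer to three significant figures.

2.52 mg/L

After mixing, C = (9280·1.300 + 922.0·14.80) / 10200 = 25710/10200 = 2.520 mg/L.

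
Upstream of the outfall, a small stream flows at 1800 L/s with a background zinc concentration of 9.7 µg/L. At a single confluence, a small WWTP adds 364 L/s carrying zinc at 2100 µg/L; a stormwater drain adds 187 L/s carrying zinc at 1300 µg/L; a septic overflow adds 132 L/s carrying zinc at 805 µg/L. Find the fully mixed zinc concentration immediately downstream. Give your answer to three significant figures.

Mass balance: C = (1800·9.700 + 364.0·2100 + 187.0·1300 + 132.0·805.0) / 2483 = 1131000/2483 = 455.6 µg/L.

456 µg/L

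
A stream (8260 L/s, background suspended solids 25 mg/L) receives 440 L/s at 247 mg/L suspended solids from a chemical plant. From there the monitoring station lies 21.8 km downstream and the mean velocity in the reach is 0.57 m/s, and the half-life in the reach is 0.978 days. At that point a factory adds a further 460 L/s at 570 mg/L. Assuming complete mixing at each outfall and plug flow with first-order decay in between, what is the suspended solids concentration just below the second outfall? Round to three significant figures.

Flow-weighted average: C = (8260·25.00 + 440.0·247.0) / 8700 = 315200/8700 = 36.23 mg/L; combined flow 8700 L/s.
Travel time t = 21.8·1000 / 0.57 = 38250 s = 10.62 h.
Half-life 0.978 d → k = ln 2 / 0.978 = 0.7087 d⁻¹.
Applying C = C₀e^(−kt): 36.23 × 0.7307 = 26.47 mg/L.
At the second outfall, C = (8700·26.47 + 460.0·570.0) / (8700 + 460.0) = 53.77 mg/L.

53.8 mg/L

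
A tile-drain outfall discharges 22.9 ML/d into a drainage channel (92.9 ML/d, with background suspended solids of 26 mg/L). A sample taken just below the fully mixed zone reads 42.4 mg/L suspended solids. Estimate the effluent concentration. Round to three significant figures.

Mass balance: 92.90·26.00 + 22.90·Cₑ = 115.8·42.40
→ Cₑ = (115.8·42.40 − 92.90·26.00) / 22.90 = 108.9 mg/L.

109 mg/L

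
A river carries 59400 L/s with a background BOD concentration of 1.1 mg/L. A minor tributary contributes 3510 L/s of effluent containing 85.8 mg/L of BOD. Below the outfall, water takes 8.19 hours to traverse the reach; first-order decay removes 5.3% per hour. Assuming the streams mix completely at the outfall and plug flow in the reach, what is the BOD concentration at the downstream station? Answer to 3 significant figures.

Conservation of mass: C = (59400·1.100 + 3510·85.80) / 62910 = 366500/62910 = 5.826 mg/L.
5.3%/h lost → k = −ln(1 − 0.053) = 0.05446 h⁻¹.
Applying C = C₀e^(−kt): 5.826 × 0.6402 = 3.730 mg/L.

3.73 mg/L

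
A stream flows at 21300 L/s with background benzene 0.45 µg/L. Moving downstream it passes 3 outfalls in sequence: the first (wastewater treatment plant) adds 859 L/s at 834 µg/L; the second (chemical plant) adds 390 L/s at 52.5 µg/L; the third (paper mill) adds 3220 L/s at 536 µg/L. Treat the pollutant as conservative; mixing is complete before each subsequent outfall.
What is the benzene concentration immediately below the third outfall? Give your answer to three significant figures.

Outfall 1: combined Q = 22160 L/s; C = (21300·0.4500 + 859.0·834.0)/22160 = 32.76 µg/L.
Outfall 2: combined Q = 22550 L/s; C = (22160·32.76 + 390.0·52.50)/22550 = 33.10 µg/L.
Outfall 3: combined Q = 25770 L/s; C = (22550·33.10 + 3220·536.0)/25770 = 95.94 µg/L.

95.9 µg/L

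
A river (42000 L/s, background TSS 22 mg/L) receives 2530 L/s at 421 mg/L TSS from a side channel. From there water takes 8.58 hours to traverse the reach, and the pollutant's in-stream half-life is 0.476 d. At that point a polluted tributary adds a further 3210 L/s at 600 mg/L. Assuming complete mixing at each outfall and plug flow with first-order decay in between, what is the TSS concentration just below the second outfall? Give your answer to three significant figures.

65.1 mg/L

Mass balance: C = (42000·22.00 + 2530·421.0) / 44530 = 1989000/44530 = 44.67 mg/L; combined flow 44530 L/s.
Half-life 0.476 d → k = ln 2 / 0.476 = 1.456 d⁻¹.
Decay over the reach: 44.67·exp(−kt) = 44.67·0.5942 = 26.54 mg/L.
At the second outfall, C = (44530·26.54 + 3210·600.0) / (44530 + 3210) = 65.10 mg/L.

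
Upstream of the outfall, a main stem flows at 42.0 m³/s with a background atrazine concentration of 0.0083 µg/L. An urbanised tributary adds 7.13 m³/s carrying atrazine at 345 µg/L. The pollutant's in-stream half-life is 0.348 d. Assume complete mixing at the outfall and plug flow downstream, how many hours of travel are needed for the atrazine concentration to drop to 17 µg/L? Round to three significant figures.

13.0 h

After mixing, C = (42.00·0.008300 + 7.130·345.0) / 49.13 = 2460/49.13 = 50.08 µg/L.
Half-life 0.348 d → k = ln 2 / 0.348 = 1.992 d⁻¹.
50.08·exp(−k·t) = 17 → t = ln(50.08/17)/k = 46860 s = 13.02 h.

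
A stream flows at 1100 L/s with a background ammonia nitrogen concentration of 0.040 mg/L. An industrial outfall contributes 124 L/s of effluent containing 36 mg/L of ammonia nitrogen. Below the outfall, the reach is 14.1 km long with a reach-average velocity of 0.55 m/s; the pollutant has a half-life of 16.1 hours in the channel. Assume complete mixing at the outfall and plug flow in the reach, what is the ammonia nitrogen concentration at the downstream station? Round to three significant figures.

Flow-weighted average: C = (1100·0.04000 + 124.0·36.00) / 1224 = 4508/1224 = 3.683 mg/L.
Travel time t = 14.1·1000 / 0.55 = 25640 s = 7.121 h.
Half-life 16.1 h → k = ln 2 / 16.1 = 0.04305 h⁻¹ = 1.033 d⁻¹.
Decay over the reach: 3.683·exp(−kt) = 3.683·0.7360 = 2.711 mg/L.

2.71 mg/L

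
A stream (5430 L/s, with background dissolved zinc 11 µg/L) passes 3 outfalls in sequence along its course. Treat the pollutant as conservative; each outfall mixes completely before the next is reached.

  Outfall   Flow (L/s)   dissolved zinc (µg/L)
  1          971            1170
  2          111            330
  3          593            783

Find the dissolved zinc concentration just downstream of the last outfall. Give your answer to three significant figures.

After outfall 1: Q = 5430 + 971.0 = 6401 L/s; C = (5430·11.00 + 971.0·1170)/6401 = 186.8 µg/L.
After outfall 2: Q = 6401 + 111.0 = 6512 L/s; C = (6401·186.8 + 111.0·330.0)/6512 = 189.3 µg/L.
After outfall 3: Q = 6512 + 593.0 = 7105 L/s; C = (6512·189.3 + 593.0·783.0)/7105 = 238.8 µg/L.

239 µg/L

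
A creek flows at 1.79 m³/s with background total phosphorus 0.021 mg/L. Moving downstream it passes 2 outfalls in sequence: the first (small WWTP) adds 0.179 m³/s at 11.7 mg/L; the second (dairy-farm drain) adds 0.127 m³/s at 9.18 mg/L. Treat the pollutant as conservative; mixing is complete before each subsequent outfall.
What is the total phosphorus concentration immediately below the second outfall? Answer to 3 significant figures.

After outfall 1: Q = 1.790 + 0.1790 = 1.969 m³/s; C = (1.790·0.02100 + 0.1790·11.70)/1.969 = 1.083 mg/L.
After outfall 2: Q = 1.969 + 0.1270 = 2.096 m³/s; C = (1.969·1.083 + 0.1270·9.180)/2.096 = 1.573 mg/L.

1.57 mg/L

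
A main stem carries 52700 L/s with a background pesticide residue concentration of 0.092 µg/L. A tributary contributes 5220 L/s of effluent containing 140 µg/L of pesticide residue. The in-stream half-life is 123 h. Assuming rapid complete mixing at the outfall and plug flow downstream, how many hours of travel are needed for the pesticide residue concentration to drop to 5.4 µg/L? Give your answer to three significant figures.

After mixing, C = (52700·0.09200 + 5220·140.0) / 57920 = 735600/57920 = 12.70 µg/L.
Half-life 123 h → k = ln 2 / 123 = 0.005635 h⁻¹ = 0.1352 d⁻¹.
12.70·exp(−k·t) = 5.4 → t = ln(12.70/5.4)/k = 546400 s = 151.8 h.

152 h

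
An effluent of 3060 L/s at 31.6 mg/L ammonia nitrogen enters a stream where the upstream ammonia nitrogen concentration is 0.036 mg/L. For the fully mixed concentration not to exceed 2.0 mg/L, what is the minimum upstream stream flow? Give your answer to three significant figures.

Set C_mix = 2.0: (Q·0.03600 + 3060·31.60) / (Q + 3060) = 2.0
→ Q = 3060·(31.60 − 2.0)/(2.0 − 0.03600) = 46120 L/s.

46100 L/s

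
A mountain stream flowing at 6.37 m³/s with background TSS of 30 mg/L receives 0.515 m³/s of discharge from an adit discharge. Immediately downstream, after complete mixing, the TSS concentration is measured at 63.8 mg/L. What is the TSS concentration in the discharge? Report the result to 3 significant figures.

Mass balance: 6.370·30.00 + 0.5150·Cₑ = 6.885·63.80
→ Cₑ = (6.885·63.80 − 6.370·30.00) / 0.5150 = 481.9 mg/L.

482 mg/L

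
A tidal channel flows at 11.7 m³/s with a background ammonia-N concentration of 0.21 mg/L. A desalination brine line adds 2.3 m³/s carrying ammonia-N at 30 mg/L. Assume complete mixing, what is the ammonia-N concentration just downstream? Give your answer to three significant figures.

5.10 mg/L

Mass balance: C = (11.70·0.2100 + 2.300·30.00) / 14.00 = 71.46/14.00 = 5.104 mg/L.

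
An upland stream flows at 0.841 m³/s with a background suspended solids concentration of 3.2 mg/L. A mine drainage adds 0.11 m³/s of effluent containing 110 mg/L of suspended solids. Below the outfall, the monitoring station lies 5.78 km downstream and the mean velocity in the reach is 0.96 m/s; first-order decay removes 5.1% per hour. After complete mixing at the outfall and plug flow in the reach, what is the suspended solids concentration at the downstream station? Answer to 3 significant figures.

Mixed concentration C = ΣQC/ΣQ = (0.8410·3.200 + 0.1100·110.0) / 0.9510 = 14.79/0.9510 = 15.55 mg/L.
Travel time t = 5.78·1000 / 0.96 = 6021 s = 1.672 h.
5.1%/h lost → k = −ln(1 − 0.051) = 0.05235 h⁻¹.
Decay over the reach: 15.55·exp(−kt) = 15.55·0.9162 = 14.25 mg/L.

14.2 mg/L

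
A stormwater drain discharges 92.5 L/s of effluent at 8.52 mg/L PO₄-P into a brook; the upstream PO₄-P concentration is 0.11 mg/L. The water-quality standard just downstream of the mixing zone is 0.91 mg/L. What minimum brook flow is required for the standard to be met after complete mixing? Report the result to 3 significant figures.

Set C_mix = 0.91: (Q·0.1100 + 92.50·8.520) / (Q + 92.50) = 0.91
→ Q = 92.50·(8.520 − 0.91)/(0.91 − 0.1100) = 879.9 L/s.

880 L/s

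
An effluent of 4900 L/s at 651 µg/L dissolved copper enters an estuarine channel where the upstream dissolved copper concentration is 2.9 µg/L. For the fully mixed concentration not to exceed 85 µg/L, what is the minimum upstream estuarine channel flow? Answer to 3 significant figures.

33800 L/s

Set C_mix = 85: (Q·2.900 + 4900·651.0) / (Q + 4900) = 85
→ Q = 4900·(651.0 − 85)/(85 − 2.900) = 33780 L/s.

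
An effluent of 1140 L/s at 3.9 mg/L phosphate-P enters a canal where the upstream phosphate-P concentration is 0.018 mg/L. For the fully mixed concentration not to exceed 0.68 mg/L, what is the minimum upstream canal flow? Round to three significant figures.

Set C_mix = 0.68: (Q·0.01800 + 1140·3.900) / (Q + 1140) = 0.68
→ Q = 1140·(3.900 − 0.68)/(0.68 − 0.01800) = 5545 L/s.

5550 L/s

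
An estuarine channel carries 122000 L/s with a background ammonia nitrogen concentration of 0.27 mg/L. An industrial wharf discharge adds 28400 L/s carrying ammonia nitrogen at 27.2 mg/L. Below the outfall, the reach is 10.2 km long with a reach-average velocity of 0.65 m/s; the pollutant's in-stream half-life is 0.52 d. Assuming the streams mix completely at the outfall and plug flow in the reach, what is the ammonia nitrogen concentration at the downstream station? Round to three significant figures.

Conservation of mass: C = (122000·0.2700 + 28400·27.20) / 150400 = 805400/150400 = 5.355 mg/L.
Travel time t = 10.2·1000 / 0.65 = 15690 s = 4.359 h.
Half-life 0.52 d → k = ln 2 / 0.52 = 1.333 d⁻¹.
First-order decay: C = 5.355·exp(−k·t) = 5.355·0.7850 = 4.204 mg/L.

4.20 mg/L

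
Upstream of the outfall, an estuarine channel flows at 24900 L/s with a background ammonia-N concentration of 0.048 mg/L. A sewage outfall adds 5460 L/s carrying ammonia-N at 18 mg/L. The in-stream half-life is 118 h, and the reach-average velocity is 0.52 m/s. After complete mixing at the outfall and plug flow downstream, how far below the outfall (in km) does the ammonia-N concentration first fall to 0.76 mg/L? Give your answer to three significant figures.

466 km

Conservation of mass: C = (24900·0.04800 + 5460·18.00) / 30360 = 99480/30360 = 3.277 mg/L.
Half-life 118 h → k = ln 2 / 118 = 0.005874 h⁻¹ = 0.1410 d⁻¹.
Set 3.277·exp(−k·t) = 0.76 → t = ln(3.277/0.76)/k = 895500 s = 248.8 h.
Distance = v·t = 0.52·895500 = 465700 m = 465.7 km.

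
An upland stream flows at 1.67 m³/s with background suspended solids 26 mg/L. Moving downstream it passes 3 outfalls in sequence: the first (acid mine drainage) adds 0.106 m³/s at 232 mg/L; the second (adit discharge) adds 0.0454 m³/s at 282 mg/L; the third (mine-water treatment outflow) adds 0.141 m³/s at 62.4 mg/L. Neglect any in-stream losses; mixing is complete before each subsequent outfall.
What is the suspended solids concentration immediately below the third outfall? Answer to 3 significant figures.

45.7 mg/L

Below outfall 1: Q → 1.776 m³/s, C = (1.670·26.00 + 0.1060·232.0)/1.776 = 38.30 mg/L.
Below outfall 2: Q → 1.821 m³/s, C = (1.776·38.30 + 0.04540·282.0)/1.821 = 44.37 mg/L.
Below outfall 3: Q → 1.962 m³/s, C = (1.821·44.37 + 0.1410·62.40)/1.962 = 45.67 mg/L.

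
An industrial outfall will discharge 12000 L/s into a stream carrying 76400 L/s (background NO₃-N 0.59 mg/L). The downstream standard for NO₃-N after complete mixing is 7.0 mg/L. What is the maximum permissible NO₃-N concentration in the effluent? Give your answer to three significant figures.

At the limit, (Qr·Cr + Qe·Cₑ)/(Qr + Qe) = 7.0:
Cₑ = (88400·7.0 − 76400·0.5900) / 12000 = 47.81 mg/L.

47.8 mg/L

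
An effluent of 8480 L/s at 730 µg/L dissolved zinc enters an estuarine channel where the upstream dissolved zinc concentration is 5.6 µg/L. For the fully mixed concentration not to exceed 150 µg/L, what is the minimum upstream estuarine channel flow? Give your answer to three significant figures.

34100 L/s

Set C_mix = 150: (Q·5.600 + 8480·730.0) / (Q + 8480) = 150
→ Q = 8480·(730.0 − 150)/(150 − 5.600) = 34060 L/s.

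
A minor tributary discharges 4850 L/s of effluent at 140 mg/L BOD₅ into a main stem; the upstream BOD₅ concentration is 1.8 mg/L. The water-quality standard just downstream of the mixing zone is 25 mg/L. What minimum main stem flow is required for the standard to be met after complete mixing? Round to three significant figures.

Set C_mix = 25: (Q·1.800 + 4850·140.0) / (Q + 4850) = 25
→ Q = 4850·(140.0 − 25)/(25 − 1.800) = 24040 L/s.

24000 L/s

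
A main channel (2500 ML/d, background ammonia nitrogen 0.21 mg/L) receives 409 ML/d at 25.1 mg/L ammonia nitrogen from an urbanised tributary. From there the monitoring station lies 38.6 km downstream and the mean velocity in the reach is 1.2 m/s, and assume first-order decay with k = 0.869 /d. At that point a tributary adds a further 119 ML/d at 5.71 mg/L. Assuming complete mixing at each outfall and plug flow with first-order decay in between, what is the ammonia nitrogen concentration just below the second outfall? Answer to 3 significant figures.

Conservation of mass: C = (2500·0.2100 + 409.0·25.10) / 2909 = 10790/2909 = 3.709 mg/L; combined flow 2909 ML/d.
Travel time t = 38.6·1000 / 1.2 = 32170 s = 8.935 h.
After decay, C = 3.709 × e^(−kt) = 3.709 × 0.7236 = 2.684 mg/L.
Second outfall: C = (2909·2.684 + 119.0·5.710)/3028 = 2.803 mg/L.

2.80 mg/L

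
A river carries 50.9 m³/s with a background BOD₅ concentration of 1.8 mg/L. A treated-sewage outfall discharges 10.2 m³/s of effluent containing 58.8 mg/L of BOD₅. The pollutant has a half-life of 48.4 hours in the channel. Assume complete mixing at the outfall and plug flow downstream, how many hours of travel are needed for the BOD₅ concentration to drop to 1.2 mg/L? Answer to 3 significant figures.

Flow-weighted average: C = (50.90·1.800 + 10.20·58.80) / 61.10 = 691.4/61.10 = 11.32 mg/L.
Half-life 48.4 h → k = ln 2 / 48.4 = 0.01432 h⁻¹ = 0.3437 d⁻¹.
11.32·exp(−k·t) = 1.2 → t = ln(11.32/1.2)/k = 564000 s = 156.7 h.

157 h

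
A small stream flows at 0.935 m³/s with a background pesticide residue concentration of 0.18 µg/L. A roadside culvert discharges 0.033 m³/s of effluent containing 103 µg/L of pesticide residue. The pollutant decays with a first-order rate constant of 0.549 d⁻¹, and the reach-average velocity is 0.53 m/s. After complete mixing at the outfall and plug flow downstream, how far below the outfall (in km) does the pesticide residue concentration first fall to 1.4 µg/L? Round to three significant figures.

80.7 km

After mixing, C = (0.9350·0.1800 + 0.03300·103.0) / 0.9680 = 3.567/0.9680 = 3.685 µg/L.
Set 3.685·exp(−k·t) = 1.4 → t = ln(3.685/1.4)/k = 152300 s = 42.31 h.
Distance = v·t = 0.53·152300 = 80730 m = 80.73 km.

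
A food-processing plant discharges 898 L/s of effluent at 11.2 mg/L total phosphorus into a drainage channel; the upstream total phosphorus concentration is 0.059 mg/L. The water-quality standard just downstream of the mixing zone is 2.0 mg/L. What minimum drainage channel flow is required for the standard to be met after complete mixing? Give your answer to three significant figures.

4260 L/s

Set C_mix = 2.0: (Q·0.05900 + 898.0·11.20) / (Q + 898.0) = 2.0
→ Q = 898.0·(11.20 − 2.0)/(2.0 − 0.05900) = 4256 L/s.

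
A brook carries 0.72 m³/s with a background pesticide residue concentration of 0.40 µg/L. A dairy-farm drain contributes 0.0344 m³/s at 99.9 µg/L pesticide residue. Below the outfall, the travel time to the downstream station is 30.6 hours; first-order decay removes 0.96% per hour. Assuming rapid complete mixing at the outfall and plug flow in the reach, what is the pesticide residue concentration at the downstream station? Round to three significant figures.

3.68 µg/L

Mixed concentration C = ΣQC/ΣQ = (0.7200·0.4000 + 0.03440·99.90) / 0.7544 = 3.725/0.7544 = 4.937 µg/L.
0.96%/h lost → k = −ln(1 − 0.0096) = 0.009646 h⁻¹.
Decay over the reach: 4.937·exp(−kt) = 4.937·0.7444 = 3.675 µg/L.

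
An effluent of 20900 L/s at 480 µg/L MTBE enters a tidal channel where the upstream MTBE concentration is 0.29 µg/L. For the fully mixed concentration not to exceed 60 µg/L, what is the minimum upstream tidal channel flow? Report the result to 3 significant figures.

Set C_mix = 60: (Q·0.2900 + 20900·480.0) / (Q + 20900) = 60
→ Q = 20900·(480.0 − 60)/(60 − 0.2900) = 147000 L/s.

147000 L/s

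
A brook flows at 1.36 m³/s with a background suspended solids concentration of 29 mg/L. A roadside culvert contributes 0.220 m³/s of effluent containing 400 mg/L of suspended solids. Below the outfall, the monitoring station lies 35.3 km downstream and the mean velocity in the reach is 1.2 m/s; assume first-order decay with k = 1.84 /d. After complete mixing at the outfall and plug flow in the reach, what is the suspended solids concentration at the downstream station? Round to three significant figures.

43.1 mg/L

Mass balance: C = (1.360·29.00 + 0.2200·400.0) / 1.580 = 127.4/1.580 = 80.66 mg/L.
Travel time t = 35.3·1000 / 1.2 = 29420 s = 8.171 h.
Applying C = C₀e^(−kt): 80.66 × 0.5345 = 43.11 mg/L.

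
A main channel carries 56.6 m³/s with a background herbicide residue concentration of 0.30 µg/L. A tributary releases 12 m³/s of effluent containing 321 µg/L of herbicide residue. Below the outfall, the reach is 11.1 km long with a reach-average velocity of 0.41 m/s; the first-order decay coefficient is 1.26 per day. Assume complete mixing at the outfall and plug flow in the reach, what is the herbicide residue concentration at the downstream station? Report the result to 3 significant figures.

Mass balance: C = (56.60·0.3000 + 12.00·321.0) / 68.60 = 3869/68.60 = 56.40 µg/L.
Travel time t = 11.1·1000 / 0.41 = 27070 s = 7.520 h.
Decay over the reach: 56.40·exp(−kt) = 56.40·0.6738 = 38.00 µg/L.

38.0 µg/L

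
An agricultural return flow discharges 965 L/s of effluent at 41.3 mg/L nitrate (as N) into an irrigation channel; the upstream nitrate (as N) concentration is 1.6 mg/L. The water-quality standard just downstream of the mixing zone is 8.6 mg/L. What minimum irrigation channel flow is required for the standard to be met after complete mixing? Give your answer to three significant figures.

4510 L/s

Set C_mix = 8.6: (Q·1.600 + 965.0·41.30) / (Q + 965.0) = 8.6
→ Q = 965.0·(41.30 − 8.6)/(8.6 − 1.600) = 4508 L/s.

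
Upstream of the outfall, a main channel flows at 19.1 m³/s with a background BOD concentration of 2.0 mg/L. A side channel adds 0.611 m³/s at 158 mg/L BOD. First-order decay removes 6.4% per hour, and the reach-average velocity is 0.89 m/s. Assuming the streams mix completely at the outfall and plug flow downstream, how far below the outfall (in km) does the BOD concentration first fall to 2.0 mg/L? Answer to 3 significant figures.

59.5 km

Flow-weighted average: C = (19.10·2.000 + 0.6110·158.0) / 19.71 = 134.7/19.71 = 6.836 mg/L.
6.4%/h lost → k = −ln(1 − 0.064) = 0.06614 h⁻¹.
Set 6.836·exp(−k·t) = 2.0 → t = ln(6.836/2.0)/k = 66900 s = 18.58 h.
Distance = v·t = 0.89·66900 = 59540 m = 59.54 km.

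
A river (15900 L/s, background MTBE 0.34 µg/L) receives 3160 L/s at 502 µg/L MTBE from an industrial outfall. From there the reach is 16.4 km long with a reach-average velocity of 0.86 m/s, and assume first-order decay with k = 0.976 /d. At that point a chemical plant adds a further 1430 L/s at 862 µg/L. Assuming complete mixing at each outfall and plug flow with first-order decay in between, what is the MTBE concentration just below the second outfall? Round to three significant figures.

123 µg/L

Mass balance: C = (15900·0.3400 + 3160·502.0) / 19060 = 1592000/19060 = 83.51 µg/L; combined flow 19060 L/s.
Travel time t = 16.4·1000 / 0.86 = 19070 s = 5.297 h.
After decay, C = 83.51 × e^(−kt) = 83.51 × 0.8062 = 67.33 µg/L.
At the second outfall, C = (19060·67.33 + 1430·862.0) / (19060 + 1430) = 122.8 µg/L.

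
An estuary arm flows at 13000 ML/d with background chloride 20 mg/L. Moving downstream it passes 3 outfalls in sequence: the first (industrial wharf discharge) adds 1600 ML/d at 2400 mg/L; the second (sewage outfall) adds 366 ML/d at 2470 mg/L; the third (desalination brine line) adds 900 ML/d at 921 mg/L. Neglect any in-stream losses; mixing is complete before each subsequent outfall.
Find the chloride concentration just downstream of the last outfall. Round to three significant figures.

Outfall 1: combined Q = 14600 ML/d; C = (13000·20.00 + 1600·2400)/14600 = 280.8 mg/L.
Outfall 2: combined Q = 14970 ML/d; C = (14600·280.8 + 366.0·2470)/14970 = 334.4 mg/L.
Outfall 3: combined Q = 15870 ML/d; C = (14970·334.4 + 900.0·921.0)/15870 = 367.6 mg/L.

368 mg/L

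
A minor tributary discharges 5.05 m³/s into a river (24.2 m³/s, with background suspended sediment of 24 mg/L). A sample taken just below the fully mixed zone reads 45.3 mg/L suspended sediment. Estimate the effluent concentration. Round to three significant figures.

Mass balance: 24.20·24.00 + 5.050·Cₑ = 29.25·45.30
→ Cₑ = (29.25·45.30 − 24.20·24.00) / 5.050 = 147.4 mg/L.

147 mg/L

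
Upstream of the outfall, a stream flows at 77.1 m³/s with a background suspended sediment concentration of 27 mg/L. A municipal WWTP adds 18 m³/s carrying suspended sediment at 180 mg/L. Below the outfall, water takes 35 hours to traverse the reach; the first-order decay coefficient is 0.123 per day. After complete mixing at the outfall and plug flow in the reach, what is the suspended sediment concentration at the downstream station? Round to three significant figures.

46.8 mg/L

Flow-weighted average: C = (77.10·27.00 + 18.00·180.0) / 95.10 = 5322/95.10 = 55.96 mg/L.
Applying C = C₀e^(−kt): 55.96 × 0.8358 = 46.77 mg/L.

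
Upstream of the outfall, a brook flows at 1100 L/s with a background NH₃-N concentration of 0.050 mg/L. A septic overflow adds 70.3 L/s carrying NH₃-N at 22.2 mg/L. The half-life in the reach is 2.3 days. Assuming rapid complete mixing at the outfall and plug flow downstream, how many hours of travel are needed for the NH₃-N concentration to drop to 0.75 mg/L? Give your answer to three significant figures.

48.6 h

Flow-weighted average: C = (1100·0.05000 + 70.30·22.20) / 1170 = 1616/1170 = 1.381 mg/L.
Half-life 2.3 d → k = ln 2 / 2.3 = 0.3014 d⁻¹.
1.381·exp(−k·t) = 0.75 → t = ln(1.381/0.75)/k = 174900 s = 48.59 h.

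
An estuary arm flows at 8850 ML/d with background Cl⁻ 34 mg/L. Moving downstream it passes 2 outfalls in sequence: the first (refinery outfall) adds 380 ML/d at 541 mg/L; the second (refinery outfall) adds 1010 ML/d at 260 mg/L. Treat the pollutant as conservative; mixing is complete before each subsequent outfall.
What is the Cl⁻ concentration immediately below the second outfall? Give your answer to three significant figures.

75.1 mg/L

Outfall 1: combined Q = 9230 ML/d; C = (8850·34.00 + 380.0·541.0)/9230 = 54.87 mg/L.
Outfall 2: combined Q = 10240 ML/d; C = (9230·54.87 + 1010·260.0)/10240 = 75.11 mg/L.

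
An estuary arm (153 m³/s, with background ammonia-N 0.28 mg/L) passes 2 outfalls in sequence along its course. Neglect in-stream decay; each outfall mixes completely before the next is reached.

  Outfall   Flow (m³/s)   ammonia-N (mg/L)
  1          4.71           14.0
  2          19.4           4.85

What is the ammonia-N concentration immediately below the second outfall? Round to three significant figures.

1.15 mg/L

Below outfall 1: Q → 157.7 m³/s, C = (153.0·0.2800 + 4.710·14.00)/157.7 = 0.6897 mg/L.
Below outfall 2: Q → 177.1 m³/s, C = (157.7·0.6897 + 19.40·4.850)/177.1 = 1.145 mg/L.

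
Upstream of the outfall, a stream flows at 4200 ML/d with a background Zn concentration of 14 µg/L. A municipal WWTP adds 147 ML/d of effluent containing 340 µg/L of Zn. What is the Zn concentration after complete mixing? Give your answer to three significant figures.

After mixing, C = (4200·14.00 + 147.0·340.0) / 4347 = 108800/4347 = 25.02 µg/L.

25.0 µg/L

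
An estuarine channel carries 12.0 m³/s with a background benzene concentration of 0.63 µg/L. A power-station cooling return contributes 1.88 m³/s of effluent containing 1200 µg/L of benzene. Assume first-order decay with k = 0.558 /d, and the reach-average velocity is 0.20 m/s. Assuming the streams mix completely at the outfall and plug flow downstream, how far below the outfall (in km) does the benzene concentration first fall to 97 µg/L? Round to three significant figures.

Conservation of mass: C = (12.00·0.6300 + 1.880·1200) / 13.88 = 2264/13.88 = 163.1 µg/L.
Set 163.1·exp(−k·t) = 97 → t = ln(163.1/97)/k = 80440 s = 22.35 h.
Distance = v·t = 0.20·80440 = 16090 m = 16.09 km.

16.1 km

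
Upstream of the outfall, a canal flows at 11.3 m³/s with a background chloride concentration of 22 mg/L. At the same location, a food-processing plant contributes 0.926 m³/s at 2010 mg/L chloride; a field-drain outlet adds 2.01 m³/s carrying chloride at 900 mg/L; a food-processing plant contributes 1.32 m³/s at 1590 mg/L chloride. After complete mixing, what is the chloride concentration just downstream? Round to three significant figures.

387 mg/L

Mass balance: C = (11.30·22.00 + 0.9260·2010 + 2.010·900.0 + 1.320·1590) / 15.56 = 6018/15.56 = 386.8 mg/L.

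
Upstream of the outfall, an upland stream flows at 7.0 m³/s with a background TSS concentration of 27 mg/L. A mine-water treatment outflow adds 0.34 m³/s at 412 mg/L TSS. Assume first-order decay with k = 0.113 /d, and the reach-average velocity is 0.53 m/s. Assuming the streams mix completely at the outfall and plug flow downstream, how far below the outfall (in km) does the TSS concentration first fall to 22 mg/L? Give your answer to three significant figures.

Mass balance: C = (7.000·27.00 + 0.3400·412.0) / 7.340 = 329.1/7.340 = 44.83 mg/L.
Set 44.83·exp(−k·t) = 22 → t = ln(44.83/22)/k = 544300 s = 151.2 h.
Distance = v·t = 0.53·544300 = 288500 m = 288.5 km.

288 km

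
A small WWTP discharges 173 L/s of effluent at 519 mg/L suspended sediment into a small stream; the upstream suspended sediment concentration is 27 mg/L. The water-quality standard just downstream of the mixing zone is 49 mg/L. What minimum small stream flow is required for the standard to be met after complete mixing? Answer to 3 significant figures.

Set C_mix = 49: (Q·27.00 + 173.0·519.0) / (Q + 173.0) = 49
→ Q = 173.0·(519.0 − 49)/(49 − 27.00) = 3696 L/s.

3700 L/s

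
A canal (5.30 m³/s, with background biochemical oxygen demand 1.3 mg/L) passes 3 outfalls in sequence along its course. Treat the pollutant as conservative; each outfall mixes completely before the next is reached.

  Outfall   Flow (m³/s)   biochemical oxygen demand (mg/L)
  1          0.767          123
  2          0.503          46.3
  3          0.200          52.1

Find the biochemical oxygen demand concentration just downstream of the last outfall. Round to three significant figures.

19.9 mg/L

Below outfall 1: Q → 6.067 m³/s, C = (5.300·1.300 + 0.7670·123.0)/6.067 = 16.69 mg/L.
Below outfall 2: Q → 6.570 m³/s, C = (6.067·16.69 + 0.5030·46.30)/6.570 = 18.95 mg/L.
Below outfall 3: Q → 6.770 m³/s, C = (6.570·18.95 + 0.2000·52.10)/6.770 = 19.93 mg/L.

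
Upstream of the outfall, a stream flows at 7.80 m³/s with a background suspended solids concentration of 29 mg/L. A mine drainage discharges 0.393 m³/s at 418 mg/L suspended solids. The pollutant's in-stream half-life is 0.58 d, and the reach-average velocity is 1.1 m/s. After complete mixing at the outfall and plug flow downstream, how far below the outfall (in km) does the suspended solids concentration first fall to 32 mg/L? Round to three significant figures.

31.7 km

Mass balance: C = (7.800·29.00 + 0.3930·418.0) / 8.193 = 390.5/8.193 = 47.66 mg/L.
Half-life 0.58 d → k = ln 2 / 0.58 = 1.195 d⁻¹.
Set 47.66·exp(−k·t) = 32 → t = ln(47.66/32)/k = 28800 s = 8.000 h.
Distance = v·t = 1.1·28800 = 31680 m = 31.68 km.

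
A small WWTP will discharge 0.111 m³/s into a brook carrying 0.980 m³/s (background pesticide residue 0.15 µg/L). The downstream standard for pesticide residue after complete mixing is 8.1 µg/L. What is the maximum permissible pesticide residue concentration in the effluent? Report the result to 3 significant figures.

78.3 µg/L

At the limit, (Qr·Cr + Qe·Cₑ)/(Qr + Qe) = 8.1:
Cₑ = (1.091·8.1 − 0.9800·0.1500) / 0.1110 = 78.29 µg/L.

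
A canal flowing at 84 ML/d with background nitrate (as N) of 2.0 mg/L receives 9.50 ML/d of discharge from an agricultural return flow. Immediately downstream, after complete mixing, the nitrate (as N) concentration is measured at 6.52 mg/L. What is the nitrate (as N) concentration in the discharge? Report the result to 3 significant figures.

46.5 mg/L

Mass balance: 84.00·2.000 + 9.500·Cₑ = 93.50·6.520
→ Cₑ = (93.50·6.520 − 84.00·2.000) / 9.500 = 46.49 mg/L.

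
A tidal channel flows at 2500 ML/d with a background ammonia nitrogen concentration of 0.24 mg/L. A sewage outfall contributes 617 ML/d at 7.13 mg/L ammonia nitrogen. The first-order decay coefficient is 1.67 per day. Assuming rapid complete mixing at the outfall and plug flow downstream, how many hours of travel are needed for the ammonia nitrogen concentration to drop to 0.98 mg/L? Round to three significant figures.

7.08 h

Mixed concentration C = ΣQC/ΣQ = (2500·0.2400 + 617.0·7.130) / 3117 = 4999/3117 = 1.604 mg/L.
1.604·exp(−k·t) = 0.98 → t = ln(1.604/0.98)/k = 25490 s = 7.079 h.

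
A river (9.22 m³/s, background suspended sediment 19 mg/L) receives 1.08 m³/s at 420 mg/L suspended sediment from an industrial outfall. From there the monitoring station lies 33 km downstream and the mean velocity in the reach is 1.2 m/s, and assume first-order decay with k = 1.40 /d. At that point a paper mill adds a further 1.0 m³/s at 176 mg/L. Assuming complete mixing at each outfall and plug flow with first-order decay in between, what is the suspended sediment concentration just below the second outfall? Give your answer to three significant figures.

51.2 mg/L

Flow-weighted average: C = (9.220·19.00 + 1.080·420.0) / 10.30 = 628.8/10.30 = 61.05 mg/L; combined flow 10.30 m³/s.
Travel time t = 33·1000 / 1.2 = 27500 s = 7.639 h.
First-order decay: C = 61.05·exp(−k·t) = 61.05·0.6404 = 39.10 mg/L.
Second outfall: C = (10.30·39.10 + 1.000·176.0)/11.30 = 51.21 mg/L.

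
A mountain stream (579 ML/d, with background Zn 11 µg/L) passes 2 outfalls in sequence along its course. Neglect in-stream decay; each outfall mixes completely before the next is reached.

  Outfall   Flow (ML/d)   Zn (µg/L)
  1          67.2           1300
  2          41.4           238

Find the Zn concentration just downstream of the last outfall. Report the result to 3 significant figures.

151 µg/L

After outfall 1: Q = 579.0 + 67.20 = 646.2 ML/d; C = (579.0·11.00 + 67.20·1300)/646.2 = 145.0 µg/L.
After outfall 2: Q = 646.2 + 41.40 = 687.6 ML/d; C = (646.2·145.0 + 41.40·238.0)/687.6 = 150.6 µg/L.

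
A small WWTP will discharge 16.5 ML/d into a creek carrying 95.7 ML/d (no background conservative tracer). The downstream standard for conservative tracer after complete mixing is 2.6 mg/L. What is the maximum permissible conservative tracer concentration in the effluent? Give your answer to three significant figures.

At the limit, (Qr·Cr + Qe·Cₑ)/(Qr + Qe) = 2.6:
Cₑ = (112.2·2.6 − 95.70·0) / 16.50 = 17.68 mg/L.

17.7 mg/L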